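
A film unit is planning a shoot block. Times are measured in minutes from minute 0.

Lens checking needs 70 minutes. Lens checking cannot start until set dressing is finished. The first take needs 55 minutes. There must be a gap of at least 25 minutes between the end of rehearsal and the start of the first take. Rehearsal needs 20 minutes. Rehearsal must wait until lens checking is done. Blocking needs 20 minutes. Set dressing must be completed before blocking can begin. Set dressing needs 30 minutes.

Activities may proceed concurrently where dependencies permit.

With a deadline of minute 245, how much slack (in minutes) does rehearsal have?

45

Set dressing can start immediately at minute 0; it finishes at minute 30.
Lens checking cannot begin until set dressing (finishes minute 30). It runs from minute 30 to 30 + 70 = minute 100.
Rehearsal cannot begin until lens checking (finishes minute 100). It runs from minute 100 to 100 + 20 = minute 120.

Working backward from the deadline:
The first take must finish by minute 245; it takes 55 minutes, so it must start by 245 − 55 = minute 190.
Rehearsal has to be done before the first take (must start by minute 190, minus 25-minute gap → minute 165). That means finishing by minute 165, i.e. starting by 165 − 20 = minute 145.
So rehearsal can start as early as minute 100 and as late as minute 145, giving 145 − 100 = 45 minutes of slack.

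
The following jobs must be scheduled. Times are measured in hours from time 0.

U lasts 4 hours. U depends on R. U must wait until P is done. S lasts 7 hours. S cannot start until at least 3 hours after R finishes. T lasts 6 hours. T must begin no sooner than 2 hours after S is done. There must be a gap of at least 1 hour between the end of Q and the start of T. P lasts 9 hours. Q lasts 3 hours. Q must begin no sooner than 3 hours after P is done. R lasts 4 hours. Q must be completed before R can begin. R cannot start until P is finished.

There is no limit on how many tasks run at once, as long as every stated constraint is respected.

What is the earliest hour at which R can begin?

15

P can start immediately at hour 0; it finishes at hour 9.
After P (finishes hour 9, plus 3-hour gap → hour 12), Q can start at hour 12 and finishes at hour 15.
R waits on Q (finishes hour 15); P (finishes hour 9). The latest of these is hour 15, which is the earliest R can start.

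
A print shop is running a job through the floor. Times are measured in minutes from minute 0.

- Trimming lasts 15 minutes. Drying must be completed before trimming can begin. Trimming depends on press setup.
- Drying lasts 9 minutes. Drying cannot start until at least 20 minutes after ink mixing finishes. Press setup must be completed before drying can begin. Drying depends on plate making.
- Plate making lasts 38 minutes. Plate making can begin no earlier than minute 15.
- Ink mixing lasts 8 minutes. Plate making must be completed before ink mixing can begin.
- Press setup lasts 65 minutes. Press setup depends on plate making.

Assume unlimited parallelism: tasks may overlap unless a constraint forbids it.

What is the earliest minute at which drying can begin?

Plate making cannot begin until its own release at minute 15. It runs from minute 15 to 15 + 38 = minute 53.
After plate making (finishes minute 53), press setup can start at minute 53 and finishes at minute 118.
Ink mixing cannot begin until plate making (finishes minute 53). It runs from minute 53 to 53 + 8 = minute 61.
Drying waits on ink mixing (finishes minute 61, plus 20-minute gap → minute 81); press setup (finishes minute 118); plate making (finishes minute 53). The latest of these is minute 118, which is the earliest drying can start.

118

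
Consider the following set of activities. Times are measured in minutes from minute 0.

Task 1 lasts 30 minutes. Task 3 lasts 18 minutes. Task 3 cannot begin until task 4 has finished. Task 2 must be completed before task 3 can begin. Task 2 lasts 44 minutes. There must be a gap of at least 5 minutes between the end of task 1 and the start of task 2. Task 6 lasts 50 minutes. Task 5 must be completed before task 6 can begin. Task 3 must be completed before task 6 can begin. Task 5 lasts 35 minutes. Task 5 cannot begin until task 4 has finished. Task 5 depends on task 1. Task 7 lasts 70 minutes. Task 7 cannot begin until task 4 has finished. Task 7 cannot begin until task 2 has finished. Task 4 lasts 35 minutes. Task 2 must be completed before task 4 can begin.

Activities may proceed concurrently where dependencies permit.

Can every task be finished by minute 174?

No

Task 1 can start immediately at minute 0; it finishes at minute 30.
Task 2 waits on task 1 (finishes minute 30, plus 5-minute gap → minute 35), so it starts at minute 35 and finishes at 35 + 44 = minute 79.
After task 2 (finishes minute 79), task 4 can start at minute 79 and finishes at minute 114.
Task 7 cannot start until task 4 (finishes minute 114); task 2 (finishes minute 79). The controlling bound is minute 114, so task 7 finishes at 114 + 70 = minute 184.
Task 5 cannot start until task 4 (finishes minute 114); task 1 (finishes minute 30). The controlling bound is minute 114, so task 5 finishes at 114 + 35 = minute 149.
Task 3 cannot start until task 4 (finishes minute 114); task 2 (finishes minute 79). The controlling bound is minute 114, so task 3 finishes at 114 + 18 = minute 132.
For task 6: task 5 (finishes minute 149); task 3 (finishes minute 132). Taking the maximum gives a start of minute 149, and it finishes at 149 + 50 = minute 199.
The earliest everything can be done is minute 199, which is after the deadline of 174, so it is not possible.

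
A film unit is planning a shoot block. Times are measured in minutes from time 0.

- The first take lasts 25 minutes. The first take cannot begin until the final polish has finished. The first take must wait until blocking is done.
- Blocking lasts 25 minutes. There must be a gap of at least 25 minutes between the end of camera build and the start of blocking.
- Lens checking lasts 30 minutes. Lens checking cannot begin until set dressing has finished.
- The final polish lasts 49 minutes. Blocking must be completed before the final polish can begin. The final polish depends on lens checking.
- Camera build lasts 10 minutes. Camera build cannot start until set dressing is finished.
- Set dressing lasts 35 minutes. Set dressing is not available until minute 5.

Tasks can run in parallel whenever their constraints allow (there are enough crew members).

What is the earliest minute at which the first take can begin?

149

Set dressing waits on its own release at minute 5, so it starts at minute 5 and finishes at 5 + 35 = minute 40.
After set dressing (finishes minute 40), lens checking can start at minute 40 and finishes at minute 70.
Camera build cannot begin until set dressing (finishes minute 40). It runs from minute 40 to 40 + 10 = minute 50.
After camera build (finishes minute 50, plus 25-minute gap → minute 75), blocking can start at minute 75 and finishes at minute 100.
For the final polish: blocking (finishes minute 100); lens checking (finishes minute 70). Taking the maximum gives a start of minute 100, and it finishes at 100 + 49 = minute 149.
The first take waits on the final polish (finishes minute 149); blocking (finishes minute 100). The latest of these is minute 149, which is the earliest the first take can start.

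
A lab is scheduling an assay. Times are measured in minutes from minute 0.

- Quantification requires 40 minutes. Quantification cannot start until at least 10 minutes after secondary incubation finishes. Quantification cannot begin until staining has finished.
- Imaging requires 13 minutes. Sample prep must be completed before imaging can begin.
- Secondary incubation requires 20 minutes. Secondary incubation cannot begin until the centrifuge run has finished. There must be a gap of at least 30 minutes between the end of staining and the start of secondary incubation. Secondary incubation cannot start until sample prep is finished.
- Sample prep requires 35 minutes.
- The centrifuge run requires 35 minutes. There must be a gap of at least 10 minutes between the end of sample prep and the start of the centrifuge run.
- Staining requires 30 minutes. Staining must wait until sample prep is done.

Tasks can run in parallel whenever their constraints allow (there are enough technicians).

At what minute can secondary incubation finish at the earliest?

Sample prep has no prerequisites, so it starts at minute 0 and finishes at minute 35.
After sample prep (finishes minute 35), staining can start at minute 35 and finishes at minute 65.
The centrifuge run cannot begin until sample prep (finishes minute 35, plus 10-minute gap → minute 45). It runs from minute 45 to 45 + 35 = minute 80.
Secondary incubation needs all of the centrifuge run (finishes minute 80); staining (finishes minute 65, plus 30-minute gap → minute 95); sample prep (finishes minute 35). That puts its earliest start at minute 95; it finishes at 95 + 20 = minute 115.

115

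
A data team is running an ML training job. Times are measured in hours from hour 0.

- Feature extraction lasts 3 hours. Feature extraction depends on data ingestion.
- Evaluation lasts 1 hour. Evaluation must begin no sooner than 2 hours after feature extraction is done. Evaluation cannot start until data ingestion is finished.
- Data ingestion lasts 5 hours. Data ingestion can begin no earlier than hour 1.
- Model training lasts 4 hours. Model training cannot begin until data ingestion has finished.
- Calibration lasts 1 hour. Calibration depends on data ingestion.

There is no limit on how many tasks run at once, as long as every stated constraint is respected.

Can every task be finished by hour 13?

After its own release at hour 1, data ingestion can start at hour 1 and finishes at hour 6.
Calibration waits on data ingestion (finishes hour 6), so it starts at hour 6 and finishes at 6 + 1 = hour 7.
After data ingestion (finishes hour 6), model training can start at hour 6 and finishes at hour 10.
After data ingestion (finishes hour 6), feature extraction can start at hour 6 and finishes at hour 9.
For evaluation: feature extraction (finishes hour 9, plus 2-hour gap → hour 11); data ingestion (finishes hour 6). Taking the maximum gives a start of hour 11, and it finishes at 11 + 1 = hour 12.
Every task is finished by hour 12, which is no later than the deadline of 13, so the schedule is feasible.

Yes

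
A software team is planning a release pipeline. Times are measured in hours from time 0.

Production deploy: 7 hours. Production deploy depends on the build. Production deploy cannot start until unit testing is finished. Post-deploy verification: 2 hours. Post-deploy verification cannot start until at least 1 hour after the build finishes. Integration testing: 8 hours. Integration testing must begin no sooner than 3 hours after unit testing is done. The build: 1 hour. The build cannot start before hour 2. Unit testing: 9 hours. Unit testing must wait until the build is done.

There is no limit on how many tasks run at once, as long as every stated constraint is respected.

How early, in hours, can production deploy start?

The build cannot begin until its own release at hour 2. It runs from hour 2 to 2 + 1 = hour 3.
Unit testing cannot begin until the build (finishes hour 3). It runs from hour 3 to 3 + 9 = hour 12.
Production deploy waits on the build (finishes hour 3); unit testing (finishes hour 12). The latest of these is hour 12, which is the earliest production deploy can start.

12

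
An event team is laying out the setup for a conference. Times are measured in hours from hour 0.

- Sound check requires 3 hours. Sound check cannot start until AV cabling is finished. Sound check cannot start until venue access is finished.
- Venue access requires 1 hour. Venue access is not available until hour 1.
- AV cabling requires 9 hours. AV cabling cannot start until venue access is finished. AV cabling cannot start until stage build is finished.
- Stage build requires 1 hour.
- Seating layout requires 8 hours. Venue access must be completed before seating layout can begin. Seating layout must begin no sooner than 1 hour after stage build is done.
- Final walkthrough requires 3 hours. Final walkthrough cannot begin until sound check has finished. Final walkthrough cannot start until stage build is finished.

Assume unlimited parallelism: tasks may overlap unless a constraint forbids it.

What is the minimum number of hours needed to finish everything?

17

Nothing blocks stage build, so it runs from hour 0 to hour 1.
Venue access cannot begin until its own release at hour 1. It runs from hour 1 to 1 + 1 = hour 2.
Seating layout needs all of venue access (finishes hour 2); stage build (finishes hour 1, plus 1-hour gap → hour 2). That puts its earliest start at hour 2; it finishes at 2 + 8 = hour 10.
AV cabling has to wait for venue access (finishes hour 2); stage build (finishes hour 1). The latest of these is hour 2, so AV cabling runs hour 2 to 2 + 9 = hour 11.
Sound check has to wait for AV cabling (finishes hour 11); venue access (finishes hour 2). The latest of these is hour 11, so sound check runs hour 11 to 11 + 3 = hour 14.
For final walkthrough: sound check (finishes hour 14); stage build (finishes hour 1). Taking the maximum gives a start of hour 14, and it finishes at 14 + 3 = hour 17.
All tasks are finished once the last one completes. Finish times: Venue access at 2, Stage build at 1, AV cabling at 11, Seating layout at 10, Sound check at 14, Final walkthrough at 17. The latest is hour 17.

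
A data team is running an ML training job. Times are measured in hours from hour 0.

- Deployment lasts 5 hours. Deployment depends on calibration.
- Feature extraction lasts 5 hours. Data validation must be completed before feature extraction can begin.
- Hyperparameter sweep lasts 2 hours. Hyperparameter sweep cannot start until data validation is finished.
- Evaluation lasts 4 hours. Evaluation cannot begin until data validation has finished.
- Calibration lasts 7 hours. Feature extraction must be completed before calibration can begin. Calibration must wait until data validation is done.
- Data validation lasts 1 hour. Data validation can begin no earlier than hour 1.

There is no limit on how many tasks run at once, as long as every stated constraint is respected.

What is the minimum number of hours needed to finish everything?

19

After its own release at hour 1, data validation can start at hour 1 and finishes at hour 2.
Evaluation cannot begin until data validation (finishes hour 2). It runs from hour 2 to 2 + 4 = hour 6.
Hyperparameter sweep cannot begin until data validation (finishes hour 2). It runs from hour 2 to 2 + 2 = hour 4.
Feature extraction waits on data validation (finishes hour 2), so it starts at hour 2 and finishes at 2 + 5 = hour 7.
Calibration has to wait for feature extraction (finishes hour 7); data validation (finishes hour 2). The latest of these is hour 7, so calibration runs hour 7 to 7 + 7 = hour 14.
Deployment cannot begin until calibration (finishes hour 14). It runs from hour 14 to 14 + 5 = hour 19.
All tasks are finished once the last one completes. Finish times: Data validation at 2, Feature extraction at 7, Hyperparameter sweep at 4, Evaluation at 6, Calibration at 14, Deployment at 19. The latest is hour 19.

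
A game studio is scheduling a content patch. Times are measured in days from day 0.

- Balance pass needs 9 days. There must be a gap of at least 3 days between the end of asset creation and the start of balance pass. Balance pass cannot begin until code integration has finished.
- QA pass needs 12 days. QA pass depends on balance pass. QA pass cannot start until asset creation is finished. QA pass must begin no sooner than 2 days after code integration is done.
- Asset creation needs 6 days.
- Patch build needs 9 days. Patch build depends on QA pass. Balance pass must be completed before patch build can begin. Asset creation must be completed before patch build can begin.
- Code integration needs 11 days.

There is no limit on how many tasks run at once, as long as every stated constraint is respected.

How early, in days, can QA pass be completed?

Code integration can start immediately at day 0; it finishes at day 11.
Nothing blocks asset creation, so it runs from day 0 to day 6.
For balance pass: asset creation (finishes day 6, plus 3-day gap → day 9); code integration (finishes day 11). Taking the maximum gives a start of day 11, and it finishes at 11 + 9 = day 20.
For QA pass: balance pass (finishes day 20); asset creation (finishes day 6); code integration (finishes day 11, plus 2-day gap → day 13). Taking the maximum gives a start of day 20, and it finishes at 20 + 12 = day 32.

32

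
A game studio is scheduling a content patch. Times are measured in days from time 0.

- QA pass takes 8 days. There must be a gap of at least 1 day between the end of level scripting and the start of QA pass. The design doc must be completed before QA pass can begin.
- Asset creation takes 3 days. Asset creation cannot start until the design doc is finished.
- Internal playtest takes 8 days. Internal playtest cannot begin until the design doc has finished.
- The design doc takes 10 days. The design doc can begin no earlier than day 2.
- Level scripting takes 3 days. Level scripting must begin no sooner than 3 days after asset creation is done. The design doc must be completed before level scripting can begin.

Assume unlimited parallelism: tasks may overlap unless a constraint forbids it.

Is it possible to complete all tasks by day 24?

No

The design doc cannot begin until its own release at day 2. It runs from day 2 to 2 + 10 = day 12.
Internal playtest waits on the design doc (finishes day 12), so it starts at day 12 and finishes at 12 + 8 = day 20.
Asset creation waits on the design doc (finishes day 12), so it starts at day 12 and finishes at 12 + 3 = day 15.
For level scripting: asset creation (finishes day 15, plus 3-day gap → day 18); the design doc (finishes day 12). Taking the maximum gives a start of day 18, and it finishes at 18 + 3 = day 21.
QA pass has to wait for level scripting (finishes day 21, plus 1-day gap → day 22); the design doc (finishes day 12). The latest of these is day 22, so QA pass runs day 22 to 22 + 8 = day 30.
The earliest everything can be done is day 30, which is after the deadline of 24, so it is not possible.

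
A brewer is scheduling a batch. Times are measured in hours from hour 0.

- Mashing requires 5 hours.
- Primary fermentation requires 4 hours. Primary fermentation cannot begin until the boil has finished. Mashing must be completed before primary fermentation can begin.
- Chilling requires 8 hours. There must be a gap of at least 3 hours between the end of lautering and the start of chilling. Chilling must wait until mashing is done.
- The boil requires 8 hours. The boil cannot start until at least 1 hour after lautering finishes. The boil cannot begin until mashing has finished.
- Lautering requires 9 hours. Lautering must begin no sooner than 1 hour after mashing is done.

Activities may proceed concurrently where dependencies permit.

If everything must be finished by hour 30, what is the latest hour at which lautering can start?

Primary fermentation has no dependents, so it just needs to finish by hour 30. Starting by 30 − 4 = hour 26 achieves that.
Since primary fermentation (must start by hour 26) depends on it, the boil must finish by hour 26. Backing off its 8-hour duration gives a latest start of hour 18.
Chilling has no dependents, so it just needs to finish by hour 30. Starting by 30 − 8 = hour 22 achieves that.
Lautering must finish in time for the boil (must start by hour 18, minus 1-hour gap → hour 17); chilling (must start by hour 22, minus 3-hour gap → hour 19). The tightest is hour 17, so lautering must start by 17 − 9 = hour 8.

8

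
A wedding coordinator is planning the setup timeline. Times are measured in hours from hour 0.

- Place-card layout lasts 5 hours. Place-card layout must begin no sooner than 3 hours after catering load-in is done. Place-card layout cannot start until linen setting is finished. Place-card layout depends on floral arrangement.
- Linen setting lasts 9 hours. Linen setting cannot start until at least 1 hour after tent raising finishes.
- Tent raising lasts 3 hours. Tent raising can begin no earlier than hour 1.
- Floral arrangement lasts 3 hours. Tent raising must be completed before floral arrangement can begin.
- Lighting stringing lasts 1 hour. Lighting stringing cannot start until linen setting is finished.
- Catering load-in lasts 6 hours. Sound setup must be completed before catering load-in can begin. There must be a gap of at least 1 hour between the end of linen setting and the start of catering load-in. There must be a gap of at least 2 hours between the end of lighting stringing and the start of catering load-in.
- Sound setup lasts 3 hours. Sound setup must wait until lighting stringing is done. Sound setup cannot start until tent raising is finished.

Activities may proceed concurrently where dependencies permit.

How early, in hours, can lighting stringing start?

14

Tent raising waits on its own release at hour 1, so it starts at hour 1 and finishes at 1 + 3 = hour 4.
Linen setting waits on tent raising (finishes hour 4, plus 1-hour gap → hour 5), so it starts at hour 5 and finishes at 5 + 9 = hour 14.
Lighting stringing waits on linen setting (finishes hour 14), so the earliest it can start is hour 14.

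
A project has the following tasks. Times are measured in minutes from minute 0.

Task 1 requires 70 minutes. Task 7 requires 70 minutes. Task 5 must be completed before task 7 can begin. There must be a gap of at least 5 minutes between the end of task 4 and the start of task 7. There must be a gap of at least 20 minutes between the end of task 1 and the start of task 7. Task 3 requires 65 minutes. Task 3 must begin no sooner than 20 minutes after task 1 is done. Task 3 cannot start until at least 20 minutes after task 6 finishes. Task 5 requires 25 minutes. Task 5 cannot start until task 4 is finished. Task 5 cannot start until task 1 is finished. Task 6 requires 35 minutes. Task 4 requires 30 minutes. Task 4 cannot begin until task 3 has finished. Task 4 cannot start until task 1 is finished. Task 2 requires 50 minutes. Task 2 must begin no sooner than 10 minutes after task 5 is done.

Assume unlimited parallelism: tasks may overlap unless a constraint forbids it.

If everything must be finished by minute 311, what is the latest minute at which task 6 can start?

Task 2 has no dependents, so it just needs to finish by minute 311. Starting by 311 − 50 = minute 261 achieves that.
Nothing follows task 7; the deadline of minute 311 is its only limit. It must start by 311 − 70 = minute 241.
Task 5 has several dependents: task 2 (must start by minute 261, minus 10-minute gap → minute 251); task 7 (must start by minute 241). The earliest of those limits is minute 241, so task 5 must start by 241 − 25 = minute 216.
Task 4 feeds task 5 (must start by minute 216); task 7 (must start by minute 241, minus 5-minute gap → minute 236). Taking the minimum, task 4 must finish by minute 216 and start by 216 − 30 = minute 186.
Task 3 must finish before task 4 (must start by minute 186). With a 65-minute duration, task 3 must start by 186 − 65 = minute 121.
Since task 3 (must start by minute 121, minus 20-minute gap → minute 101) depends on it, task 6 must finish by minute 101. Backing off its 35-minute duration gives a latest start of minute 66.

66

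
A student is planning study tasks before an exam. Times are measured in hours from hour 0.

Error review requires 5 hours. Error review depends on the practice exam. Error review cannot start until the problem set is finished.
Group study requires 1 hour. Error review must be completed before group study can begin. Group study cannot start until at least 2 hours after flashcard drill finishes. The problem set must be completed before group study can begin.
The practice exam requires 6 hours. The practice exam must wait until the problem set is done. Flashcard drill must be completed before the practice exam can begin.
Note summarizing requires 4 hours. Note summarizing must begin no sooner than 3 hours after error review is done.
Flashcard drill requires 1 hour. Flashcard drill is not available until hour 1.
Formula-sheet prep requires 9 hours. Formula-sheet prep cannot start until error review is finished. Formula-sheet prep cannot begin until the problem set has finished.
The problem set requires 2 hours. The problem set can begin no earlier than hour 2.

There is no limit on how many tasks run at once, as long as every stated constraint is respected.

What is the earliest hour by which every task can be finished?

Flashcard drill waits on its own release at hour 1, so it starts at hour 1 and finishes at 1 + 1 = hour 2.
The problem set cannot begin until its own release at hour 2. It runs from hour 2 to 2 + 2 = hour 4.
The practice exam cannot start until the problem set (finishes hour 4); flashcard drill (finishes hour 2). The controlling bound is hour 4, so the practice exam finishes at 4 + 6 = hour 10.
Error review cannot start until the practice exam (finishes hour 10); the problem set (finishes hour 4). The controlling bound is hour 10, so error review finishes at 10 + 5 = hour 15.
For formula-sheet prep: error review (finishes hour 15); the problem set (finishes hour 4). Taking the maximum gives a start of hour 15, and it finishes at 15 + 9 = hour 24.
Note summarizing waits on error review (finishes hour 15, plus 3-hour gap → hour 18), so it starts at hour 18 and finishes at 18 + 4 = hour 22.
For group study: error review (finishes hour 15); flashcard drill (finishes hour 2, plus 2-hour gap → hour 4); the problem set (finishes hour 4). Taking the maximum gives a start of hour 15, and it finishes at 15 + 1 = hour 16.
All tasks are finished once the last one completes. Finish times: The problem set at 4, Flashcard drill at 2, The practice exam at 10, Error review at 15, Group study at 16, Note summarizing at 22, Formula-sheet prep at 24. The latest is hour 24.

24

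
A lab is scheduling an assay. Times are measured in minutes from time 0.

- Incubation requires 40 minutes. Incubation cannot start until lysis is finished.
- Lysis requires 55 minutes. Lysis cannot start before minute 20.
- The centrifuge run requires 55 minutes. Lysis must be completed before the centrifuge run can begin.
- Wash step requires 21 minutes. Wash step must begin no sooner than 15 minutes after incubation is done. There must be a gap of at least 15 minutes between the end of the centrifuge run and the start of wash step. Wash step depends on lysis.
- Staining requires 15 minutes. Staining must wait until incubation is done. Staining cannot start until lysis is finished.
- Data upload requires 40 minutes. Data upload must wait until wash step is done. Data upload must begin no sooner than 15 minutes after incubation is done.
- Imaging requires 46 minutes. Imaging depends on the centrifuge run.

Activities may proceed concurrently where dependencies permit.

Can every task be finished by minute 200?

After its own release at minute 20, lysis can start at minute 20 and finishes at minute 75.
The centrifuge run waits on lysis (finishes minute 75), so it starts at minute 75 and finishes at 75 + 55 = minute 130.
Imaging waits on the centrifuge run (finishes minute 130), so it starts at minute 130 and finishes at 130 + 46 = minute 176.
Incubation waits on lysis (finishes minute 75), so it starts at minute 75 and finishes at 75 + 40 = minute 115.
Staining cannot start until incubation (finishes minute 115); lysis (finishes minute 75). The controlling bound is minute 115, so staining finishes at 115 + 15 = minute 130.
For wash step: incubation (finishes minute 115, plus 15-minute gap → minute 130); the centrifuge run (finishes minute 130, plus 15-minute gap → minute 145); lysis (finishes minute 75). Taking the maximum gives a start of minute 145, and it finishes at 145 + 21 = minute 166.
For data upload: wash step (finishes minute 166); incubation (finishes minute 115, plus 15-minute gap → minute 130). Taking the maximum gives a start of minute 166, and it finishes at 166 + 40 = minute 206.
The earliest everything can be done is minute 206, which is after the deadline of 200, so it is not possible.

No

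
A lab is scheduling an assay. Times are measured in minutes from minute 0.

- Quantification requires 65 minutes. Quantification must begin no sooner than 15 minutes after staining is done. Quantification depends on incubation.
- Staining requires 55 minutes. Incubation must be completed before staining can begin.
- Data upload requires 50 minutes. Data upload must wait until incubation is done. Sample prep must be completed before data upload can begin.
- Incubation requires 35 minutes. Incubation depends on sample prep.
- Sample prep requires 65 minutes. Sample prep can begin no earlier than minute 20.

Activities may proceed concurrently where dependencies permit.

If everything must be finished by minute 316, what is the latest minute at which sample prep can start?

81

To finish by minute 316, quantification (duration 65) must start no later than minute 251.
Staining has to be done before quantification (must start by minute 251, minus 15-minute gap → minute 236). That means finishing by minute 236, i.e. starting by 236 − 55 = minute 181.
Data upload must finish by minute 316; it takes 50 minutes, so it must start by 316 − 50 = minute 266.
For incubation: staining (must start by minute 181); quantification (must start by minute 251); data upload (must start by minute 266). The most restrictive is minute 181; with a 35-minute duration, incubation must start by minute 146.
Sample prep feeds incubation (must start by minute 146); data upload (must start by minute 266). Taking the minimum, sample prep must finish by minute 146 and start by 146 − 65 = minute 81.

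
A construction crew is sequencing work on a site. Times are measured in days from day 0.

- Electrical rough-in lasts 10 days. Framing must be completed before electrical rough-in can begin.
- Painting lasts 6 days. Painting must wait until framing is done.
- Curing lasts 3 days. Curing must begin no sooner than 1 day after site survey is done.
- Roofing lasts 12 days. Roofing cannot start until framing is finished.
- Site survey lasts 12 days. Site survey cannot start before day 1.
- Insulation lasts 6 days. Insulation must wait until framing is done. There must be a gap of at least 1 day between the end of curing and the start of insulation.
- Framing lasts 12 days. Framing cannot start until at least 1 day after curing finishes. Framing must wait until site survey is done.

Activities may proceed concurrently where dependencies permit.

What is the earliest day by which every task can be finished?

Site survey waits on its own release at day 1, so it starts at day 1 and finishes at 1 + 12 = day 13.
Curing waits on site survey (finishes day 13, plus 1-day gap → day 14), so it starts at day 14 and finishes at 14 + 3 = day 17.
For framing: curing (finishes day 17, plus 1-day gap → day 18); site survey (finishes day 13). Taking the maximum gives a start of day 18, and it finishes at 18 + 12 = day 30.
Painting waits on framing (finishes day 30), so it starts at day 30 and finishes at 30 + 6 = day 36.
Insulation has to wait for framing (finishes day 30); curing (finishes day 17, plus 1-day gap → day 18). The latest of these is day 30, so insulation runs day 30 to 30 + 6 = day 36.
Electrical rough-in cannot begin until framing (finishes day 30). It runs from day 30 to 30 + 10 = day 40.
After framing (finishes day 30), roofing can start at day 30 and finishes at day 42.
All tasks are finished once the last one completes. Finish times: Site survey at 13, Curing at 17, Framing at 30, Roofing at 42, Electrical rough-in at 40, Insulation at 36, Painting at 36. The latest is day 42.

42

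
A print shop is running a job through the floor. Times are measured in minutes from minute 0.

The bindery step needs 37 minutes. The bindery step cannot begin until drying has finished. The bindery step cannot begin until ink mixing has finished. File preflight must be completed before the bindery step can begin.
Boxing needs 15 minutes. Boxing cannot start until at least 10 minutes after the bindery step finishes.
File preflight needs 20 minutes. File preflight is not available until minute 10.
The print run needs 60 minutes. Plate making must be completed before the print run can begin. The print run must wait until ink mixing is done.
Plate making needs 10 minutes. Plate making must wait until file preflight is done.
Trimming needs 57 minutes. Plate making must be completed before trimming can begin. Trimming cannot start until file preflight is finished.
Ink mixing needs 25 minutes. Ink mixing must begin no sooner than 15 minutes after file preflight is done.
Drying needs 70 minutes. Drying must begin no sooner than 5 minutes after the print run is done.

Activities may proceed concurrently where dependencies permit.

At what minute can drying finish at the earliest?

File preflight cannot begin until its own release at minute 10. It runs from minute 10 to 10 + 20 = minute 30.
After file preflight (finishes minute 30, plus 15-minute gap → minute 45), ink mixing can start at minute 45 and finishes at minute 70.
After file preflight (finishes minute 30), plate making can start at minute 30 and finishes at minute 40.
The print run needs all of plate making (finishes minute 40); ink mixing (finishes minute 70). That puts its earliest start at minute 70; it finishes at 70 + 60 = minute 130.
Drying waits on the print run (finishes minute 130, plus 5-minute gap → minute 135), so it starts at minute 135 and finishes at 135 + 70 = minute 205.

205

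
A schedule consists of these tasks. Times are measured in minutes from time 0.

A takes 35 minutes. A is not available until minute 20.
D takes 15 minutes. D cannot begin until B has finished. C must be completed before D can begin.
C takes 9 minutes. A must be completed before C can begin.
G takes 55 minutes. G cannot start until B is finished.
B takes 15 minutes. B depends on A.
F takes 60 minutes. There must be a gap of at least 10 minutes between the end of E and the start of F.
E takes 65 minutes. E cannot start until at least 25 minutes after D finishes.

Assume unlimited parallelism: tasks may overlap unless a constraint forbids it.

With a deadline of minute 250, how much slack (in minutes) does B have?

After its own release at minute 20, A can start at minute 20 and finishes at minute 55.
B cannot begin until A (finishes minute 55). It runs from minute 55 to 55 + 15 = minute 70.

Working backward from the deadline:
To finish by minute 250, F (duration 60) must start no later than minute 190.
E must finish before F (must start by minute 190, minus 10-minute gap → minute 180). With a 65-minute duration, E must start by 180 − 65 = minute 115.
D feeds into E (must start by minute 115, minus 25-minute gap → minute 90); so D must finish by minute 90 and therefore start by minute 75.
To finish by minute 250, G (duration 55) must start no later than minute 195.
B has several dependents: D (must start by minute 75); G (must start by minute 195). The earliest of those limits is minute 75, so B must start by 75 − 15 = minute 60.
So B can start as early as minute 55 and as late as minute 60, giving 60 − 55 = 5 minutes of slack.

5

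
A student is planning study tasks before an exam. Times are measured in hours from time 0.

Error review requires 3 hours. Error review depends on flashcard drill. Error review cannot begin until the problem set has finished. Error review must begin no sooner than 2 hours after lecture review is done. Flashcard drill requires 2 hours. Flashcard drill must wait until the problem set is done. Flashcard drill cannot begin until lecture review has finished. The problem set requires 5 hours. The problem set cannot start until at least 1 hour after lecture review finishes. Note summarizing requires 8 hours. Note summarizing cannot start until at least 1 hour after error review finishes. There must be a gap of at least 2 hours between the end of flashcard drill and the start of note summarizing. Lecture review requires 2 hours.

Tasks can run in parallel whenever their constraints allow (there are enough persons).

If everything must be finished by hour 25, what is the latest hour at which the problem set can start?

6

Note summarizing has no dependents, so it just needs to finish by hour 25. Starting by 25 − 8 = hour 17 achieves that.
Error review has to be done before note summarizing (must start by hour 17, minus 1-hour gap → hour 16). That means finishing by hour 16, i.e. starting by 16 − 3 = hour 13.
For flashcard drill: error review (must start by hour 13); note summarizing (must start by hour 17, minus 2-hour gap → hour 15). The most restrictive is hour 13; with a 2-hour duration, flashcard drill must start by hour 11.
The problem set has several dependents: flashcard drill (must start by hour 11); error review (must start by hour 13). The earliest of those limits is hour 11, so the problem set must start by 11 − 5 = hour 6.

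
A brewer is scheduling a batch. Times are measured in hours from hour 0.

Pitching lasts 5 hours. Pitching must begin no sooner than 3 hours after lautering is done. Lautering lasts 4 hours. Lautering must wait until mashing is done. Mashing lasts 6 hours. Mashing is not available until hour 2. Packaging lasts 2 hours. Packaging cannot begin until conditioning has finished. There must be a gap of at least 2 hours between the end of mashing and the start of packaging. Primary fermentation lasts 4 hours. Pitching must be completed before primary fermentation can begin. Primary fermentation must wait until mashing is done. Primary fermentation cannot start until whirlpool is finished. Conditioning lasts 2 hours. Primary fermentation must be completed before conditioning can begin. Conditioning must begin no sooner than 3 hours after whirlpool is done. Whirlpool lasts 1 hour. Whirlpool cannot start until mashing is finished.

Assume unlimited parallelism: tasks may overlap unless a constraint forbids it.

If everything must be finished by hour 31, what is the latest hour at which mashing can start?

Packaging has no dependents, so it just needs to finish by hour 31. Starting by 31 − 2 = hour 29 achieves that.
Conditioning has to be done before packaging (must start by hour 29). That means finishing by hour 29, i.e. starting by 29 − 2 = hour 27.
Since conditioning (must start by hour 27) depends on it, primary fermentation must finish by hour 27. Backing off its 4-hour duration gives a latest start of hour 23.
Since primary fermentation (must start by hour 23) depends on it, pitching must finish by hour 23. Backing off its 5-hour duration gives a latest start of hour 18.
Lautering must finish before pitching (must start by hour 18, minus 3-hour gap → hour 15). With a 4-hour duration, lautering must start by 15 − 4 = hour 11.
Whirlpool feeds primary fermentation (must start by hour 23); conditioning (must start by hour 27, minus 3-hour gap → hour 24). Taking the minimum, whirlpool must finish by hour 23 and start by 23 − 1 = hour 22.
Mashing feeds lautering (must start by hour 11); whirlpool (must start by hour 22); primary fermentation (must start by hour 23); packaging (must start by hour 29, minus 2-hour gap → hour 27). Taking the minimum, mashing must finish by hour 11 and start by 11 − 6 = hour 5.

5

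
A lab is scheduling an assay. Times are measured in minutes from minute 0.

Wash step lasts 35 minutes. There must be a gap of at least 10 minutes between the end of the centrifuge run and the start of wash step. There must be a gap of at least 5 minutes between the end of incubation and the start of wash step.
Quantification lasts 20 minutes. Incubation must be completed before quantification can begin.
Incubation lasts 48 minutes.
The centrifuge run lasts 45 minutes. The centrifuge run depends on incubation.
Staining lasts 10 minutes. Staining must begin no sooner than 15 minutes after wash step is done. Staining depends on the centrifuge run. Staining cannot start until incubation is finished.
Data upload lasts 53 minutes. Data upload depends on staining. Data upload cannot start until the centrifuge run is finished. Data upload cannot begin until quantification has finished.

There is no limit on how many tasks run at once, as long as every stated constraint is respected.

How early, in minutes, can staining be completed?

163

Nothing blocks incubation, so it runs from minute 0 to minute 48.
The centrifuge run cannot begin until incubation (finishes minute 48). It runs from minute 48 to 48 + 45 = minute 93.
Wash step needs all of the centrifuge run (finishes minute 93, plus 10-minute gap → minute 103); incubation (finishes minute 48, plus 5-minute gap → minute 53). That puts its earliest start at minute 103; it finishes at 103 + 35 = minute 138.
Staining needs all of wash step (finishes minute 138, plus 15-minute gap → minute 153); the centrifuge run (finishes minute 93); incubation (finishes minute 48). That puts its earliest start at minute 153; it finishes at 153 + 10 = minute 163.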